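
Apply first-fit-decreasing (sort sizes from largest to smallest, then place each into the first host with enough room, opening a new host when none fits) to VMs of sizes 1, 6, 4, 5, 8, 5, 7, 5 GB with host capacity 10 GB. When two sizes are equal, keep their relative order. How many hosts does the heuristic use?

5

Sorted descending: 8, 7, 6, 5, 5, 5, 4, 1.
  8 → host 1 (new)  [load 8/10]
  7 → host 2 (new)  [load 7/10]
  6 → host 3 (new)  [load 6/10]
  5 → host 4 (new)  [load 5/10]
  5 → host 4  [load 10/10]
  5 → host 5 (new)  [load 5/10]
  4 → host 3  [load 10/10]
  1 → host 1  [load 9/10]
5 hosts opened.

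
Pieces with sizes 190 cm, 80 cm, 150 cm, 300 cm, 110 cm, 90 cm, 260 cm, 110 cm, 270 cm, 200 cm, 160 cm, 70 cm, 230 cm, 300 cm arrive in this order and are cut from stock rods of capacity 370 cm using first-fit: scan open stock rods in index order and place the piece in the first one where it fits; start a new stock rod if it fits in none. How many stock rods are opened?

  190 → stock rod 1 (new)  [load 190/370]
  80 → stock rod 1  [load 270/370]
  150 → stock rod 2 (new)  [load 150/370]
  300 → stock rod 3 (new)  [load 300/370]
  110 → stock rod 2  [load 260/370]
  90 → stock rod 1  [load 360/370]
  260 → stock rod 4 (new)  [load 260/370]
  110 → stock rod 2  [load 370/370]
  270 → stock rod 5 (new)  [load 270/370]
  200 → stock rod 6 (new)  [load 200/370]
  160 → stock rod 6  [load 360/370]
  70 → stock rod 3  [load 370/370]
  230 → stock rod 7 (new)  [load 230/370]
  300 → stock rod 8 (new)  [load 300/370]
8 stock rods opened.

8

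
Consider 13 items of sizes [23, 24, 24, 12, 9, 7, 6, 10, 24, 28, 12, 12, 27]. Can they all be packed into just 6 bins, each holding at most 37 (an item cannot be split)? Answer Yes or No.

Yes

A valid assignment using 6 bins:
  bin 1: 28 + 9 = 37
  bin 2: 27 + 10 = 37
  bin 3: 24 + 12 = 36
  bin 4: 24 + 12 = 36
  bin 5: 24 + 12 = 36
  bin 6: 23 + 7 + 6 = 36
Every load is within 37, so 6 bins suffice.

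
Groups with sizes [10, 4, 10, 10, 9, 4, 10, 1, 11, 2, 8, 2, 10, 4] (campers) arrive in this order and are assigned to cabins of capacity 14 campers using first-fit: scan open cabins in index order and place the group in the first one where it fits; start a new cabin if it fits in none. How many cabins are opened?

  10 → cabin 1 (new)  [load 10/14]
  4 → cabin 1  [load 14/14]
  10 → cabin 2 (new)  [load 10/14]
  10 → cabin 3 (new)  [load 10/14]
  9 → cabin 4 (new)  [load 9/14]
  4 → cabin 2  [load 14/14]
  10 → cabin 5 (new)  [load 10/14]
  1 → cabin 3  [load 11/14]
  11 → cabin 6 (new)  [load 11/14]
  2 → cabin 3  [load 13/14]
  8 → cabin 7 (new)  [load 8/14]
  2 → cabin 4  [load 11/14]
  10 → cabin 8 (new)  [load 10/14]
  4 → cabin 5  [load 14/14]
8 cabins opened.

8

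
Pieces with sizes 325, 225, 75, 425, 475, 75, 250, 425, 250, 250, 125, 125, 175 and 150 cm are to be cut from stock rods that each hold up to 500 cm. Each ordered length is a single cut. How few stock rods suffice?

7

Total = 475 + 425 + 425 + 325 + 250 + 250 + 250 + 225 + 175 + 150 + 125 + 125 + 75 + 75 = 3350 cm.
Lower bound: ⌈3350/500⌉ = 7 stock rods.
A packing using 7 stock rods:
  stock rod 1: 475 = 475
  stock rod 2: 425 + 75 = 500
  stock rod 3: 425 + 75 = 500
  stock rod 4: 325 + 175 = 500
  stock rod 5: 250 + 250 = 500
  stock rod 6: 250 + 225 = 475
  stock rod 7: 150 + 125 + 125 = 400
This matches the lower bound, so 7 is optimal.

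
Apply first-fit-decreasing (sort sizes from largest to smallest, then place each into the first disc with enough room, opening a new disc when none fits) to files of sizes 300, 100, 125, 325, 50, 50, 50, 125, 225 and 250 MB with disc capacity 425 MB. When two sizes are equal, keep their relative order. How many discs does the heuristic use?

4

Sorted descending: 325, 300, 250, 225, 125, 125, 100, 50, 50, 50.
  325 → disc 1 (new)  [load 325/425]
  300 → disc 2 (new)  [load 300/425]
  250 → disc 3 (new)  [load 250/425]
  225 → disc 4 (new)  [load 225/425]
  125 → disc 2  [load 425/425]
  125 → disc 3  [load 375/425]
  100 → disc 1  [load 425/425]
  50 → disc 3  [load 425/425]
  50 → disc 4  [load 275/425]
  50 → disc 4  [load 325/425]
4 discs opened.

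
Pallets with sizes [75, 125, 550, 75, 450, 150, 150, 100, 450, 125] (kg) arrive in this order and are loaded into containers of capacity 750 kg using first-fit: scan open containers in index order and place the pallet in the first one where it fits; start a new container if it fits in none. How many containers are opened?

  75 → container 1 (new)  [load 75/750]
  125 → container 1  [load 200/750]
  550 → container 1  [load 750/750]
  75 → container 2 (new)  [load 75/750]
  450 → container 2  [load 525/750]
  150 → container 2  [load 675/750]
  150 → container 3 (new)  [load 150/750]
  100 → container 3  [load 250/750]
  450 → container 3  [load 700/750]
  125 → container 4 (new)  [load 125/750]
4 containers opened.

4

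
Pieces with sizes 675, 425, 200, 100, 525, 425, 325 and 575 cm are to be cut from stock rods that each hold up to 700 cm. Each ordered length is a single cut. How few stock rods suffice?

6

Total = 675 + 575 + 525 + 425 + 425 + 325 + 200 + 100 = 3250 cm.
Lower bound: ⌈3250/700⌉ = 5 stock rods.
A packing using 6 stock rods:
  stock rod 1: 675 = 675
  stock rod 2: 575 + 100 = 675
  stock rod 3: 525 = 525
  stock rod 4: 425 + 200 = 625
  stock rod 5: 425 = 425
  stock rod 6: 325 = 325
No arrangement into 5 stock rods stays within capacity, so 6 is optimal.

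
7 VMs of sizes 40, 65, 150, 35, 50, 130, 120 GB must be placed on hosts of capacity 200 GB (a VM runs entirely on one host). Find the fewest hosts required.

3

Total = 150 + 130 + 120 + 65 + 50 + 40 + 35 = 590 GB.
Lower bound: ⌈590/200⌉ = 3 hosts.
A packing using 3 hosts:
  host 1: 150 + 50 = 200
  host 2: 130 + 65 = 195
  host 3: 120 + 40 + 35 = 195
This matches the lower bound, so 3 is optimal.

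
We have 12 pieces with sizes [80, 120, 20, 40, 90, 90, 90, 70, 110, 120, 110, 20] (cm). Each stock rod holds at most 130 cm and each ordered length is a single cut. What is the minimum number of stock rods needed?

Total = 120 + 120 + 110 + 110 + 90 + 90 + 90 + 80 + 70 + 40 + 20 + 20 = 960 cm.
Lower bound: ⌈960/130⌉ = 8 stock rods.
Also, 9 pieces each exceed 65 cm, and no two of those can share a stock rod, so at least 9 stock rods are needed.
A packing using 9 stock rods:
  stock rod 1: 120 = 120
  stock rod 2: 120 = 120
  stock rod 3: 110 + 20 = 130
  stock rod 4: 110 + 20 = 130
  stock rod 5: 90 + 40 = 130
  stock rod 6: 90 = 90
  stock rod 7: 90 = 90
  stock rod 8: 80 = 80
  stock rod 9: 70 = 70
This matches the lower bound, so 9 is optimal.

9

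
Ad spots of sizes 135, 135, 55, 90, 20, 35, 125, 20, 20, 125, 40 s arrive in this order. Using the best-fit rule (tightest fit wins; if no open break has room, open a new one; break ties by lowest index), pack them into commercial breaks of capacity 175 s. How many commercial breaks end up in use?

5

  135 → break 1 (new)  [load 135/175]
  135 → break 2 (new)  [load 135/175]
  55 → break 3 (new)  [load 55/175]
  90 → break 3  [load 145/175]
  20 → break 3  [load 165/175]
  35 → break 1  [load 170/175]
  125 → break 4 (new)  [load 125/175]
  20 → break 2  [load 155/175]
  20 → break 2  [load 175/175]
  125 → break 5 (new)  [load 125/175]
  40 → break 4  [load 165/175]
5 commercial breaks opened.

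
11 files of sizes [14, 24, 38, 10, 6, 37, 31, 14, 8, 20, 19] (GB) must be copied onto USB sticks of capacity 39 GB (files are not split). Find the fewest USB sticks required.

6

Total = 38 + 37 + 31 + 24 + 20 + 19 + 14 + 14 + 10 + 8 + 6 = 221 GB.
Lower bound: ⌈221/39⌉ = 6 USB sticks.
A packing using 6 USB sticks:
  USB stick 1: 38 = 38
  USB stick 2: 37 = 37
  USB stick 3: 31 + 8 = 39
  USB stick 4: 24 + 14 = 38
  USB stick 5: 20 + 19 = 39
  USB stick 6: 14 + 10 + 6 = 30
This matches the lower bound, so 6 is optimal.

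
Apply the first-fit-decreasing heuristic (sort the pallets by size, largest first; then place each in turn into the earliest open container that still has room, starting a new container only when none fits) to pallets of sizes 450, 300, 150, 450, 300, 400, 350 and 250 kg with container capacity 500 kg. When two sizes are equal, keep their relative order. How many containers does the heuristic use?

Sorted descending: 450, 450, 400, 350, 300, 300, 250, 150.
  450 → container 1 (new)  [load 450/500]
  450 → container 2 (new)  [load 450/500]
  400 → container 3 (new)  [load 400/500]
  350 → container 4 (new)  [load 350/500]
  300 → container 5 (new)  [load 300/500]
  300 → container 6 (new)  [load 300/500]
  250 → container 7 (new)  [load 250/500]
  150 → container 4  [load 500/500]
7 containers opened.

7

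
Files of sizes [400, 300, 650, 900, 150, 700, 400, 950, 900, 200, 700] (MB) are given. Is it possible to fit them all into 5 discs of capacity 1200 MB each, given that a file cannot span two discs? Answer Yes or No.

Total = 6250 MB; ⌈6250/1200⌉ = 6.
At least 6 discs are required, but only 5 are allowed.

No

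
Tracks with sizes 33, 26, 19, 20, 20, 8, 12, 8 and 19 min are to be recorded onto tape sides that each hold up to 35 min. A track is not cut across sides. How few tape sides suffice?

6

Total = 33 + 26 + 20 + 20 + 19 + 19 + 12 + 8 + 8 = 165 min.
Lower bound: ⌈165/35⌉ = 5 tape sides.
Also, 6 tracks each exceed 35/2 min, and no two of those can share a side, so at least 6 tape sides are needed.
A packing using 6 tape sides:
  side 1: 33 = 33
  side 2: 26 + 8 = 34
  side 3: 20 + 12 = 32
  side 4: 20 + 8 = 28
  side 5: 19 = 19
  side 6: 19 = 19
This matches the lower bound, so 6 is optimal.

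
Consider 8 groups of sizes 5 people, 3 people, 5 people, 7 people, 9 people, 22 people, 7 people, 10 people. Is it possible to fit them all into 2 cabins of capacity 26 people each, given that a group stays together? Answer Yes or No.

Total = 68 people; ⌈68/26⌉ = 3.
At least 3 cabins are required, but only 2 are allowed.

No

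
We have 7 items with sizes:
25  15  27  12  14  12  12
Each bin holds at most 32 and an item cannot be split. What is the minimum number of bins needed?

5

Total = 27 + 25 + 15 + 14 + 12 + 12 + 12 = 117.
Lower bound: ⌈117/32⌉ = 4 bins.
A packing using 5 bins:
  bin 1: 27 = 27
  bin 2: 25 = 25
  bin 3: 15 + 14 = 29
  bin 4: 12 + 12 = 24
  bin 5: 12 = 12
No arrangement into 4 bins stays within capacity, so 5 is optimal.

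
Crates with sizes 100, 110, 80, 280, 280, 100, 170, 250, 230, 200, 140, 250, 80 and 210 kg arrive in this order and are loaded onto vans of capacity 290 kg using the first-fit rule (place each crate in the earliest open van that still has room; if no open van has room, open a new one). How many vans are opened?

10

  100 → van 1 (new)  [load 100/290]
  110 → van 1  [load 210/290]
  80 → van 1  [load 290/290]
  280 → van 2 (new)  [load 280/290]
  280 → van 3 (new)  [load 280/290]
  100 → van 4 (new)  [load 100/290]
  170 → van 4  [load 270/290]
  250 → van 5 (new)  [load 250/290]
  230 → van 6 (new)  [load 230/290]
  200 → van 7 (new)  [load 200/290]
  140 → van 8 (new)  [load 140/290]
  250 → van 9 (new)  [load 250/290]
  80 → van 7  [load 280/290]
  210 → van 10 (new)  [load 210/290]
10 vans opened.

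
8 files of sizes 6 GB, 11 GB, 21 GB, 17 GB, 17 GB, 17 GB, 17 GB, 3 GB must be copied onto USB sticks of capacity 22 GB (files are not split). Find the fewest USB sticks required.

6

Total = 21 + 17 + 17 + 17 + 17 + 11 + 6 + 3 = 109 GB.
Lower bound: ⌈109/22⌉ = 5 USB sticks.
A packing using 6 USB sticks:
  USB stick 1: 21 = 21
  USB stick 2: 17 + 3 = 20
  USB stick 3: 17 = 17
  USB stick 4: 17 = 17
  USB stick 5: 17 = 17
  USB stick 6: 11 + 6 = 17
No arrangement into 5 USB sticks stays within capacity, so 6 is optimal.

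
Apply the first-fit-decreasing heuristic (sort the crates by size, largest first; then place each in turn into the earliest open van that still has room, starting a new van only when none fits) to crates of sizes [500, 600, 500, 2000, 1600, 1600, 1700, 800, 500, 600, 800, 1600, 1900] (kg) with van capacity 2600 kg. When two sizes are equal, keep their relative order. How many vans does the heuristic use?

6

Sorted descending: 2000, 1900, 1700, 1600, 1600, 1600, 800, 800, 600, 600, 500, 500, 500.
  2000 → van 1 (new)  [load 2000/2600]
  1900 → van 2 (new)  [load 1900/2600]
  1700 → van 3 (new)  [load 1700/2600]
  1600 → van 4 (new)  [load 1600/2600]
  1600 → van 5 (new)  [load 1600/2600]
  1600 → van 6 (new)  [load 1600/2600]
  800 → van 3  [load 2500/2600]
  800 → van 4  [load 2400/2600]
  600 → van 1  [load 2600/2600]
  600 → van 2  [load 2500/2600]
  500 → van 5  [load 2100/2600]
  500 → van 5  [load 2600/2600]
  500 → van 6  [load 2100/2600]
6 vans opened.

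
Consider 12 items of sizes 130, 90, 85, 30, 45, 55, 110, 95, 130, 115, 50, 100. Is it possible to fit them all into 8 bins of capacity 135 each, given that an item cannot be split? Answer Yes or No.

Total = 1035; ⌈1035/135⌉ = 8.
The bound of 8 does not rule out 8, but exhaustive search shows no assignment into 8 bins of capacity 135 exists — the minimum is 9.

No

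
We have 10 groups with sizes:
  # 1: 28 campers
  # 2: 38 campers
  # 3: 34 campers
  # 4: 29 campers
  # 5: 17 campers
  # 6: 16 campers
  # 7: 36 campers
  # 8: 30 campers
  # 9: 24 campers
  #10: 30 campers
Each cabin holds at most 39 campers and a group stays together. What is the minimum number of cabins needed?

9

Total = 38 + 36 + 34 + 30 + 30 + 29 + 28 + 24 + 17 + 16 = 282 campers.
Lower bound: ⌈282/39⌉ = 8 cabins.
A packing using 9 cabins:
  cabin 1: 38 = 38
  cabin 2: 36 = 36
  cabin 3: 34 = 34
  cabin 4: 30 = 30
  cabin 5: 30 = 30
  cabin 6: 29 = 29
  cabin 7: 28 = 28
  cabin 8: 24 = 24
  cabin 9: 17 + 16 = 33
No arrangement into 8 cabins stays within capacity, so 9 is optimal.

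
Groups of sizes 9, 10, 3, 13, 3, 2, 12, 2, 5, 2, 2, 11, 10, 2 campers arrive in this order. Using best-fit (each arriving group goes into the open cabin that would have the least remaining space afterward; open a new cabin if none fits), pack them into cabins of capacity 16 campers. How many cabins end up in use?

  9 → cabin 1 (new)  [load 9/16]
  10 → cabin 2 (new)  [load 10/16]
  3 → cabin 2  [load 13/16]
  13 → cabin 3 (new)  [load 13/16]
  3 → cabin 2  [load 16/16]
  2 → cabin 3  [load 15/16]
  12 → cabin 4 (new)  [load 12/16]
  2 → cabin 4  [load 14/16]
  5 → cabin 1  [load 14/16]
  2 → cabin 1  [load 16/16]
  2 → cabin 4  [load 16/16]
  11 → cabin 5 (new)  [load 11/16]
  10 → cabin 6 (new)  [load 10/16]
  2 → cabin 5  [load 13/16]
6 cabins opened.

6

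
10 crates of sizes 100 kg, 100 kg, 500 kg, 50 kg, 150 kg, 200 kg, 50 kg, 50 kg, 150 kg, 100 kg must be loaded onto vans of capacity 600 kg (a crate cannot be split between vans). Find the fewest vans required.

3

Total = 500 + 200 + 150 + 150 + 100 + 100 + 100 + 50 + 50 + 50 = 1450 kg.
Lower bound: ⌈1450/600⌉ = 3 vans.
A packing using 3 vans:
  van 1: 500 + 100 = 600
  van 2: 200 + 150 + 150 + 100 = 600
  van 3: 100 + 50 + 50 + 50 = 250
This matches the lower bound, so 3 is optimal.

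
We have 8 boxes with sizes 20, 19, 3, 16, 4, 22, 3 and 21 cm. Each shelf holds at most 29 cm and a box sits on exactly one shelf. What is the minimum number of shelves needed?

5

Total = 22 + 21 + 20 + 19 + 16 + 4 + 3 + 3 = 108 cm.
Lower bound: ⌈108/29⌉ = 4 shelves.
Also, 5 boxes each exceed 29/2 cm, and no two of those can share a shelf, so at least 5 shelves are needed.
A packing using 5 shelves:
  shelf 1: 22 + 4 + 3 = 29
  shelf 2: 21 + 3 = 24
  shelf 3: 20 = 20
  shelf 4: 19 = 19
  shelf 5: 16 = 16
This matches the lower bound, so 5 is optimal.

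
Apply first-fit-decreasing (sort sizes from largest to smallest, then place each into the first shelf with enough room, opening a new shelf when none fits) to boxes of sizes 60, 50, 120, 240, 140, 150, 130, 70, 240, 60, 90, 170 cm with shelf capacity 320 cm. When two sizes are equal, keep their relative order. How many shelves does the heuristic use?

Sorted descending: 240, 240, 170, 150, 140, 130, 120, 90, 70, 60, 60, 50.
  240 → shelf 1 (new)  [load 240/320]
  240 → shelf 2 (new)  [load 240/320]
  170 → shelf 3 (new)  [load 170/320]
  150 → shelf 3  [load 320/320]
  140 → shelf 4 (new)  [load 140/320]
  130 → shelf 4  [load 270/320]
  120 → shelf 5 (new)  [load 120/320]
  90 → shelf 5  [load 210/320]
  70 → shelf 1  [load 310/320]
  60 → shelf 2  [load 300/320]
  60 → shelf 5  [load 270/320]
  50 → shelf 4  [load 320/320]
5 shelves opened.

5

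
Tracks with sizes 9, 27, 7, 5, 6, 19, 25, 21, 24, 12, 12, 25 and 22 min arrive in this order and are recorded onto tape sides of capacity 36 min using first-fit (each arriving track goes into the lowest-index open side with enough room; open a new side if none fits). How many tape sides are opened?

8

  9 → side 1 (new)  [load 9/36]
  27 → side 1  [load 36/36]
  7 → side 2 (new)  [load 7/36]
  5 → side 2  [load 12/36]
  6 → side 2  [load 18/36]
  19 → side 3 (new)  [load 19/36]
  25 → side 4 (new)  [load 25/36]
  21 → side 5 (new)  [load 21/36]
  24 → side 6 (new)  [load 24/36]
  12 → side 2  [load 30/36]
  12 → side 3  [load 31/36]
  25 → side 7 (new)  [load 25/36]
  22 → side 8 (new)  [load 22/36]
8 tape sides opened.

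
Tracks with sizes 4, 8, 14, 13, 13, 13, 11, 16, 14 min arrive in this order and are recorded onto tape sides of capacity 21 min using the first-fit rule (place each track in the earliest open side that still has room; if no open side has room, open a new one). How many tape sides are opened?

8

  4 → side 1 (new)  [load 4/21]
  8 → side 1  [load 12/21]
  14 → side 2 (new)  [load 14/21]
  13 → side 3 (new)  [load 13/21]
  13 → side 4 (new)  [load 13/21]
  13 → side 5 (new)  [load 13/21]
  11 → side 6 (new)  [load 11/21]
  16 → side 7 (new)  [load 16/21]
  14 → side 8 (new)  [load 14/21]
8 tape sides opened.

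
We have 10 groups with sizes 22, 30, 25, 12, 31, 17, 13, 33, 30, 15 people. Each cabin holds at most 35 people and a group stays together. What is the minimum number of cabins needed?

8

Total = 33 + 31 + 30 + 30 + 25 + 22 + 17 + 15 + 13 + 12 = 228 people.
Lower bound: ⌈228/35⌉ = 7 cabins.
A packing using 8 cabins:
  cabin 1: 33 = 33
  cabin 2: 31 = 31
  cabin 3: 30 = 30
  cabin 4: 30 = 30
  cabin 5: 25 = 25
  cabin 6: 22 + 13 = 35
  cabin 7: 17 + 15 = 32
  cabin 8: 12 = 12
No arrangement into 7 cabins stays within capacity, so 8 is optimal.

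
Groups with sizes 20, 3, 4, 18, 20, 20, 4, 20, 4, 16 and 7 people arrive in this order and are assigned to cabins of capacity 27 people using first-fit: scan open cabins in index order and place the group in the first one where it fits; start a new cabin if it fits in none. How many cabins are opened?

6

  20 → cabin 1 (new)  [load 20/27]
  3 → cabin 1  [load 23/27]
  4 → cabin 1  [load 27/27]
  18 → cabin 2 (new)  [load 18/27]
  20 → cabin 3 (new)  [load 20/27]
  20 → cabin 4 (new)  [load 20/27]
  4 → cabin 2  [load 22/27]
  20 → cabin 5 (new)  [load 20/27]
  4 → cabin 2  [load 26/27]
  16 → cabin 6 (new)  [load 16/27]
  7 → cabin 3  [load 27/27]
6 cabins opened.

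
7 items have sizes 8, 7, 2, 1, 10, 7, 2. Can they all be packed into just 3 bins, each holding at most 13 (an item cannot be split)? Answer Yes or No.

No

Total = 37; ⌈37/13⌉ = 3.
4 items each exceed half the capacity and cannot share a bin, forcing at least 4 bins.
At least 4 bins are required, but only 3 are allowed.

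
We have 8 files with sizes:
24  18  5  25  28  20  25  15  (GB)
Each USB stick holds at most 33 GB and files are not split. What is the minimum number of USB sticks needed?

Total = 28 + 25 + 25 + 24 + 20 + 18 + 15 + 5 = 160 GB.
Lower bound: ⌈160/33⌉ = 5 USB sticks.
Also, 6 files each exceed 33/2 GB, and no two of those can share a USB stick, so at least 6 USB sticks are needed.
A packing using 6 USB sticks:
  USB stick 1: 28 + 5 = 33
  USB stick 2: 25 = 25
  USB stick 3: 25 = 25
  USB stick 4: 24 = 24
  USB stick 5: 20 = 20
  USB stick 6: 18 + 15 = 33
This matches the lower bound, so 6 is optimal.

6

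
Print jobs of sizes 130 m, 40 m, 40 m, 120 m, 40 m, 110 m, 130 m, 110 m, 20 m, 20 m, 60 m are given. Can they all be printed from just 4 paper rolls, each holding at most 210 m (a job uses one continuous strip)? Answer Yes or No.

Total = 820 m; ⌈820/210⌉ = 4.
5 print jobs each exceed half the capacity and cannot share a roll, forcing at least 5 paper rolls.
At least 5 paper rolls are required, but only 4 are allowed.

No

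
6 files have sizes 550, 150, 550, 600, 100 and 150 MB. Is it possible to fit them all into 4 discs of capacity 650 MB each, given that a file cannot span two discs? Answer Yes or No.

Yes

A valid assignment using 4 discs:
  disc 1: 600 = 600
  disc 2: 550 + 100 = 650
  disc 3: 550 = 550
  disc 4: 150 + 150 = 300
Every load is within 650 MB, so 4 discs suffice.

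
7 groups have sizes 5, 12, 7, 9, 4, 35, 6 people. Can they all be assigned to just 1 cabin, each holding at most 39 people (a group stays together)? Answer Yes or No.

Total = 78 people; ⌈78/39⌉ = 2.
At least 2 cabins are required, but only 1 is allowed.

No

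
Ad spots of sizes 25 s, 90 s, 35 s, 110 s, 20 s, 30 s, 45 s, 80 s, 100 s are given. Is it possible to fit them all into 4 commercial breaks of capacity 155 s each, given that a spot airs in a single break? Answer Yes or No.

Yes

A valid assignment using 4 commercial breaks:
  break 1: 110 + 45 = 155
  break 2: 100 + 35 + 20 = 155
  break 3: 90 + 30 + 25 = 145
  break 4: 80 = 80
Every load is within 155 s, so 4 commercial breaks suffice.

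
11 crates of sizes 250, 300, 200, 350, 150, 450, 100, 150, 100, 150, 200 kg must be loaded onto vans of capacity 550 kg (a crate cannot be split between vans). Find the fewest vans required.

Total = 450 + 350 + 300 + 250 + 200 + 200 + 150 + 150 + 150 + 100 + 100 = 2400 kg.
Lower bound: ⌈2400/550⌉ = 5 vans.
A packing using 5 vans:
  van 1: 450 + 100 = 550
  van 2: 350 + 200 = 550
  van 3: 300 + 250 = 550
  van 4: 200 + 150 + 150 = 500
  van 5: 150 + 100 = 250
This matches the lower bound, so 5 is optimal.

5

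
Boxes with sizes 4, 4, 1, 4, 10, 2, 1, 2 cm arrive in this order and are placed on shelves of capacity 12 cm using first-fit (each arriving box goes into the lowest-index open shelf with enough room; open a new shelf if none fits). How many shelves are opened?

  4 → shelf 1 (new)  [load 4/12]
  4 → shelf 1  [load 8/12]
  1 → shelf 1  [load 9/12]
  4 → shelf 2 (new)  [load 4/12]
  10 → shelf 3 (new)  [load 10/12]
  2 → shelf 1  [load 11/12]
  1 → shelf 1  [load 12/12]
  2 → shelf 2  [load 6/12]
3 shelves opened.

3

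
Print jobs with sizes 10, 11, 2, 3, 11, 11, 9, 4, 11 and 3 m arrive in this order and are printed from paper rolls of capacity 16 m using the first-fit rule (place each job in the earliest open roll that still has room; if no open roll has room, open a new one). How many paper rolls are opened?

6

  10 → roll 1 (new)  [load 10/16]
  11 → roll 2 (new)  [load 11/16]
  2 → roll 1  [load 12/16]
  3 → roll 1  [load 15/16]
  11 → roll 3 (new)  [load 11/16]
  11 → roll 4 (new)  [load 11/16]
  9 → roll 5 (new)  [load 9/16]
  4 → roll 2  [load 15/16]
  11 → roll 6 (new)  [load 11/16]
  3 → roll 3  [load 14/16]
6 paper rolls opened.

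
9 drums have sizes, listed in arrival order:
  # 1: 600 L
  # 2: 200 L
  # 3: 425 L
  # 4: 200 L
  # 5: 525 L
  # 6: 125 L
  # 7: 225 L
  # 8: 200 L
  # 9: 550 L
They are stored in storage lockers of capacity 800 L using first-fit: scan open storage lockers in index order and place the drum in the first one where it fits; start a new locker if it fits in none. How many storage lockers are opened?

4

  600 → locker 1 (new)  [load 600/800]
  200 → locker 1  [load 800/800]
  425 → locker 2 (new)  [load 425/800]
  200 → locker 2  [load 625/800]
  525 → locker 3 (new)  [load 525/800]
  125 → locker 2  [load 750/800]
  225 → locker 3  [load 750/800]
  200 → locker 4 (new)  [load 200/800]
  550 → locker 4  [load 750/800]
4 storage lockers opened.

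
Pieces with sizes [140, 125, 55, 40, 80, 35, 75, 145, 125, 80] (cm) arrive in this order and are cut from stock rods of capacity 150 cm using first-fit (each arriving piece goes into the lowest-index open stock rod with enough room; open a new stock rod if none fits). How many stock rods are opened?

8

  140 → stock rod 1 (new)  [load 140/150]
  125 → stock rod 2 (new)  [load 125/150]
  55 → stock rod 3 (new)  [load 55/150]
  40 → stock rod 3  [load 95/150]
  80 → stock rod 4 (new)  [load 80/150]
  35 → stock rod 3  [load 130/150]
  75 → stock rod 5 (new)  [load 75/150]
  145 → stock rod 6 (new)  [load 145/150]
  125 → stock rod 7 (new)  [load 125/150]
  80 → stock rod 8 (new)  [load 80/150]
8 stock rods opened.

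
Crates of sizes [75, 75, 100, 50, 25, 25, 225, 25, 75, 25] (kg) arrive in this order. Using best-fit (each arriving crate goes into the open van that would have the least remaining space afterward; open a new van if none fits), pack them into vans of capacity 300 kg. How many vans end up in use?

  75 → van 1 (new)  [load 75/300]
  75 → van 1  [load 150/300]
  100 → van 1  [load 250/300]
  50 → van 1  [load 300/300]
  25 → van 2 (new)  [load 25/300]
  25 → van 2  [load 50/300]
  225 → van 2  [load 275/300]
  25 → van 2  [load 300/300]
  75 → van 3 (new)  [load 75/300]
  25 → van 3  [load 100/300]
3 vans opened.

3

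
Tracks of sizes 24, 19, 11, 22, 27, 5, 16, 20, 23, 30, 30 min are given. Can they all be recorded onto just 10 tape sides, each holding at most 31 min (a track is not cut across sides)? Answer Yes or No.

Yes

A valid assignment using 9 tape sides:
  side 1: 30 = 30
  side 2: 30 = 30
  side 3: 27 = 27
  side 4: 24 + 5 = 29
  side 5: 23 = 23
  side 6: 22 = 22
  side 7: 20 + 11 = 31
  side 8: 19 = 19
  side 9: 16 = 16
That uses only 9 ≤ 10, so 10 tape sides are enough.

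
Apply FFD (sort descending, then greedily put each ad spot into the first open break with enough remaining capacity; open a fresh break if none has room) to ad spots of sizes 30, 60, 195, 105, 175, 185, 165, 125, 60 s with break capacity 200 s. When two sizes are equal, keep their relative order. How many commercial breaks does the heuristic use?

Sorted descending: 195, 185, 175, 165, 125, 105, 60, 60, 30.
  195 → break 1 (new)  [load 195/200]
  185 → break 2 (new)  [load 185/200]
  175 → break 3 (new)  [load 175/200]
  165 → break 4 (new)  [load 165/200]
  125 → break 5 (new)  [load 125/200]
  105 → break 6 (new)  [load 105/200]
  60 → break 5  [load 185/200]
  60 → break 6  [load 165/200]
  30 → break 4  [load 195/200]
6 commercial breaks opened.

6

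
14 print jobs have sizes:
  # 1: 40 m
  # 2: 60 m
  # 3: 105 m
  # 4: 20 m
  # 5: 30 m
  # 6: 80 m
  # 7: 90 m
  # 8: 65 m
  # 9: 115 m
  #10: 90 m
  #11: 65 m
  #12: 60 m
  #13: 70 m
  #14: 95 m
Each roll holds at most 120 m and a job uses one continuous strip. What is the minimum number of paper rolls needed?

Total = 115 + 105 + 95 + 90 + 90 + 80 + 70 + 65 + 65 + 60 + 60 + 40 + 30 + 20 = 985 m.
Lower bound: ⌈985/120⌉ = 9 paper rolls.
A packing using 10 paper rolls:
  roll 1: 115 = 115
  roll 2: 105 = 105
  roll 3: 95 + 20 = 115
  roll 4: 90 + 30 = 120
  roll 5: 90 = 90
  roll 6: 80 + 40 = 120
  roll 7: 70 = 70
  roll 8: 65 = 65
  roll 9: 65 = 65
  roll 10: 60 + 60 = 120
No arrangement into 9 paper rolls stays within capacity, so 10 is optimal.

10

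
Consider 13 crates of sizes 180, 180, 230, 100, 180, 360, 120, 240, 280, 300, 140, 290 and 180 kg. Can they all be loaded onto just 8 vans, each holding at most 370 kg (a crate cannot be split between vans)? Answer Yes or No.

No

Total = 2780 kg; ⌈2780/370⌉ = 8.
The bound of 8 does not rule out 8, but exhaustive search shows no assignment into 8 vans of capacity 370 kg exists — the minimum is 9.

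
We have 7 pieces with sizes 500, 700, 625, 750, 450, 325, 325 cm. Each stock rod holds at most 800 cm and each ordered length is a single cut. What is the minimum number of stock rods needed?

6

Total = 750 + 700 + 625 + 500 + 450 + 325 + 325 = 3675 cm.
Lower bound: ⌈3675/800⌉ = 5 stock rods.
A packing using 6 stock rods:
  stock rod 1: 750 = 750
  stock rod 2: 700 = 700
  stock rod 3: 625 = 625
  stock rod 4: 500 = 500
  stock rod 5: 450 + 325 = 775
  stock rod 6: 325 = 325
No arrangement into 5 stock rods stays within capacity, so 6 is optimal.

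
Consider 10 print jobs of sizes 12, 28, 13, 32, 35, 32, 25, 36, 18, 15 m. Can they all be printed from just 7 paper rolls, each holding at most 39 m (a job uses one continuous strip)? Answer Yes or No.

Total = 246 m; ⌈246/39⌉ = 7.
The bound of 7 does not rule out 7, but exhaustive search shows no assignment into 7 paper rolls of capacity 39 m exists — the minimum is 8.

No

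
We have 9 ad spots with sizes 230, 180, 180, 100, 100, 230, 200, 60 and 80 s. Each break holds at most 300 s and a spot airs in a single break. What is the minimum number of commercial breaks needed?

Total = 230 + 230 + 200 + 180 + 180 + 100 + 100 + 80 + 60 = 1360 s.
Lower bound: ⌈1360/300⌉ = 5 commercial breaks.
A packing using 5 commercial breaks:
  break 1: 230 + 60 = 290
  break 2: 230 = 230
  break 3: 200 + 100 = 300
  break 4: 180 + 100 = 280
  break 5: 180 + 80 = 260
This matches the lower bound, so 5 is optimal.

5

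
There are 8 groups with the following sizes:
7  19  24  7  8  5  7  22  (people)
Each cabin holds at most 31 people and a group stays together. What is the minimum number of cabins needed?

4

Total = 24 + 22 + 19 + 8 + 7 + 7 + 7 + 5 = 99 people.
Lower bound: ⌈99/31⌉ = 4 cabins.
A packing using 4 cabins:
  cabin 1: 24 + 7 = 31
  cabin 2: 22 + 8 = 30
  cabin 3: 19 + 7 + 5 = 31
  cabin 4: 7 = 7
This matches the lower bound, so 4 is optimal.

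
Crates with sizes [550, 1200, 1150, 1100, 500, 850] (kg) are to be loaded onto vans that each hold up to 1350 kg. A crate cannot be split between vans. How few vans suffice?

Total = 1200 + 1150 + 1100 + 850 + 550 + 500 = 5350 kg.
Lower bound: ⌈5350/1350⌉ = 4 vans.
A packing using 5 vans:
  van 1: 1200 = 1200
  van 2: 1150 = 1150
  van 3: 1100 = 1100
  van 4: 850 + 500 = 1350
  van 5: 550 = 550
No arrangement into 4 vans stays within capacity, so 5 is optimal.

5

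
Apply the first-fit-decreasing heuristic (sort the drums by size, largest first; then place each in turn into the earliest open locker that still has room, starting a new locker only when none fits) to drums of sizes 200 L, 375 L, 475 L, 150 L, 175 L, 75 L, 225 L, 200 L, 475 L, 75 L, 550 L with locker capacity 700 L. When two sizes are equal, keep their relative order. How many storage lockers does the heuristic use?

5

Sorted descending: 550, 475, 475, 375, 225, 200, 200, 175, 150, 75, 75.
  550 → locker 1 (new)  [load 550/700]
  475 → locker 2 (new)  [load 475/700]
  475 → locker 3 (new)  [load 475/700]
  375 → locker 4 (new)  [load 375/700]
  225 → locker 2  [load 700/700]
  200 → locker 3  [load 675/700]
  200 → locker 4  [load 575/700]
  175 → locker 5 (new)  [load 175/700]
  150 → locker 1  [load 700/700]
  75 → locker 4  [load 650/700]
  75 → locker 5  [load 250/700]
5 storage lockers opened.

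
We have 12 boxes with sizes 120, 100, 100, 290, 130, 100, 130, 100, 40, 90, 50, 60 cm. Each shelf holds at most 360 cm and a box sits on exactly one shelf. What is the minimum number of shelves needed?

4

Total = 290 + 130 + 130 + 120 + 100 + 100 + 100 + 100 + 90 + 60 + 50 + 40 = 1310 cm.
Lower bound: ⌈1310/360⌉ = 4 shelves.
A packing using 4 shelves:
  shelf 1: 290 + 60 = 350
  shelf 2: 130 + 130 + 100 = 360
  shelf 3: 120 + 100 + 100 + 40 = 360
  shelf 4: 100 + 90 + 50 = 240
This matches the lower bound, so 4 is optimal.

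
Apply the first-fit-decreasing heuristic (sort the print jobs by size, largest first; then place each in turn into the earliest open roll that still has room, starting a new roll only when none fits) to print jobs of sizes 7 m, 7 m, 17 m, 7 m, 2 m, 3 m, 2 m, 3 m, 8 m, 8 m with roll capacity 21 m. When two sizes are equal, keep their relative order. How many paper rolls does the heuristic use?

Sorted descending: 17, 8, 8, 7, 7, 7, 3, 3, 2, 2.
  17 → roll 1 (new)  [load 17/21]
  8 → roll 2 (new)  [load 8/21]
  8 → roll 2  [load 16/21]
  7 → roll 3 (new)  [load 7/21]
  7 → roll 3  [load 14/21]
  7 → roll 3  [load 21/21]
  3 → roll 1  [load 20/21]
  3 → roll 2  [load 19/21]
  2 → roll 2  [load 21/21]
  2 → roll 4 (new)  [load 2/21]
4 paper rolls opened.

4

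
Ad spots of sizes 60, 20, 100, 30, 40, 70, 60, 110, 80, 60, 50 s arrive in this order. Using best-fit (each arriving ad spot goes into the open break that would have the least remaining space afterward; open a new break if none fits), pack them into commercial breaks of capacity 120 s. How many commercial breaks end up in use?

  60 → break 1 (new)  [load 60/120]
  20 → break 1  [load 80/120]
  100 → break 2 (new)  [load 100/120]
  30 → break 1  [load 110/120]
  40 → break 3 (new)  [load 40/120]
  70 → break 3  [load 110/120]
  60 → break 4 (new)  [load 60/120]
  110 → break 5 (new)  [load 110/120]
  80 → break 6 (new)  [load 80/120]
  60 → break 4  [load 120/120]
  50 → break 7 (new)  [load 50/120]
7 commercial breaks opened.

7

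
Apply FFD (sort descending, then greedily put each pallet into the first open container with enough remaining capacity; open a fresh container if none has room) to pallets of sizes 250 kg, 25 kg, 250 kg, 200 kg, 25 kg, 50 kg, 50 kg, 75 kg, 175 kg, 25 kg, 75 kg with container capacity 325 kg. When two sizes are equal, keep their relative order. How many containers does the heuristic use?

4

Sorted descending: 250, 250, 200, 175, 75, 75, 50, 50, 25, 25, 25.
  250 → container 1 (new)  [load 250/325]
  250 → container 2 (new)  [load 250/325]
  200 → container 3 (new)  [load 200/325]
  175 → container 4 (new)  [load 175/325]
  75 → container 1  [load 325/325]
  75 → container 2  [load 325/325]
  50 → container 3  [load 250/325]
  50 → container 3  [load 300/325]
  25 → container 3  [load 325/325]
  25 → container 4  [load 200/325]
  25 → container 4  [load 225/325]
4 containers opened.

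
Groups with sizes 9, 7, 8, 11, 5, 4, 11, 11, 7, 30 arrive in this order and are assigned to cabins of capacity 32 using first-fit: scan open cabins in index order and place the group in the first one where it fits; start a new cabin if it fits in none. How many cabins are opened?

4

  9 → cabin 1 (new)  [load 9/32]
  7 → cabin 1  [load 16/32]
  8 → cabin 1  [load 24/32]
  11 → cabin 2 (new)  [load 11/32]
  5 → cabin 1  [load 29/32]
  4 → cabin 2  [load 15/32]
  11 → cabin 2  [load 26/32]
  11 → cabin 3 (new)  [load 11/32]
  7 → cabin 3  [load 18/32]
  30 → cabin 4 (new)  [load 30/32]
4 cabins opened.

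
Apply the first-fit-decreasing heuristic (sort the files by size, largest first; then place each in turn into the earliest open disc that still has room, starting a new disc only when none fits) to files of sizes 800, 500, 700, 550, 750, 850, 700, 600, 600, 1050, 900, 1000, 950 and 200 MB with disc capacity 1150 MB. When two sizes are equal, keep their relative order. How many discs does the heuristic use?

Sorted descending: 1050, 1000, 950, 900, 850, 800, 750, 700, 700, 600, 600, 550, 500, 200.
  1050 → disc 1 (new)  [load 1050/1150]
  1000 → disc 2 (new)  [load 1000/1150]
  950 → disc 3 (new)  [load 950/1150]
  900 → disc 4 (new)  [load 900/1150]
  850 → disc 5 (new)  [load 850/1150]
  800 → disc 6 (new)  [load 800/1150]
  750 → disc 7 (new)  [load 750/1150]
  700 → disc 8 (new)  [load 700/1150]
  700 → disc 9 (new)  [load 700/1150]
  600 → disc 10 (new)  [load 600/1150]
  600 → disc 11 (new)  [load 600/1150]
  550 → disc 10  [load 1150/1150]
  500 → disc 11  [load 1100/1150]
  200 → disc 3  [load 1150/1150]
11 discs opened.

11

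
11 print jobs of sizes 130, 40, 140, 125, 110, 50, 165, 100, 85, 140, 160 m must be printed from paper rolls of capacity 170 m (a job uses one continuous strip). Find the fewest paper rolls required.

9

Total = 165 + 160 + 140 + 140 + 130 + 125 + 110 + 100 + 85 + 50 + 40 = 1245 m.
Lower bound: ⌈1245/170⌉ = 8 paper rolls.
A packing using 9 paper rolls:
  roll 1: 165 = 165
  roll 2: 160 = 160
  roll 3: 140 = 140
  roll 4: 140 = 140
  roll 5: 130 + 40 = 170
  roll 6: 125 = 125
  roll 7: 110 + 50 = 160
  roll 8: 100 = 100
  roll 9: 85 = 85
No arrangement into 8 paper rolls stays within capacity, so 9 is optimal.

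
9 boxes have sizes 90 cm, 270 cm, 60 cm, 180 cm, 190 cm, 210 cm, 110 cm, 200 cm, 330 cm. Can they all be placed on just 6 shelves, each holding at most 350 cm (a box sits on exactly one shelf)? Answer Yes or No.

Yes

A valid assignment using 6 shelves:
  shelf 1: 330 = 330
  shelf 2: 270 + 60 = 330
  shelf 3: 210 + 110 = 320
  shelf 4: 200 + 90 = 290
  shelf 5: 190 = 190
  shelf 6: 180 = 180
Every load is within 350 cm, so 6 shelves suffice.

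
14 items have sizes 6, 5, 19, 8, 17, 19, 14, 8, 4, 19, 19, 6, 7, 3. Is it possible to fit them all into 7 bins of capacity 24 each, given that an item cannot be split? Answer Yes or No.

A valid assignment using 7 bins:
  bin 1: 19 + 5 = 24
  bin 2: 19 + 4 = 23
  bin 3: 19 + 3 = 22
  bin 4: 19 = 19
  bin 5: 17 + 7 = 24
  bin 6: 14 + 8 = 22
  bin 7: 8 + 6 + 6 = 20
Every load is within 24, so 7 bins suffice.

Yes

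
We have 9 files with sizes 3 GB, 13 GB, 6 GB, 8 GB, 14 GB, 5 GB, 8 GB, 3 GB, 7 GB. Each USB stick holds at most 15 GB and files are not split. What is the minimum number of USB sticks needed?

Total = 14 + 13 + 8 + 8 + 7 + 6 + 5 + 3 + 3 = 67 GB.
Lower bound: ⌈67/15⌉ = 5 USB sticks.
A packing using 5 USB sticks:
  USB stick 1: 14 = 14
  USB stick 2: 13 = 13
  USB stick 3: 8 + 7 = 15
  USB stick 4: 8 + 6 = 14
  USB stick 5: 5 + 3 + 3 = 11
This matches the lower bound, so 5 is optimal.

5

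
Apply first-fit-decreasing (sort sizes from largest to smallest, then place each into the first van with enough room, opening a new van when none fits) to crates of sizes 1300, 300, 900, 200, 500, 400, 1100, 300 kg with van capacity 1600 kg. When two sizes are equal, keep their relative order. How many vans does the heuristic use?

4

Sorted descending: 1300, 1100, 900, 500, 400, 300, 300, 200.
  1300 → van 1 (new)  [load 1300/1600]
  1100 → van 2 (new)  [load 1100/1600]
  900 → van 3 (new)  [load 900/1600]
  500 → van 2  [load 1600/1600]
  400 → van 3  [load 1300/1600]
  300 → van 1  [load 1600/1600]
  300 → van 3  [load 1600/1600]
  200 → van 4 (new)  [load 200/1600]
4 vans opened.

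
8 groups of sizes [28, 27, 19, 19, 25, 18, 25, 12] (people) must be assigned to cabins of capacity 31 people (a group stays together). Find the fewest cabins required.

7

Total = 28 + 27 + 25 + 25 + 19 + 19 + 18 + 12 = 173 people.
Lower bound: ⌈173/31⌉ = 6 cabins.
Also, 7 groups each exceed 31/2 people, and no two of those can share a cabin, so at least 7 cabins are needed.
A packing using 7 cabins:
  cabin 1: 28 = 28
  cabin 2: 27 = 27
  cabin 3: 25 = 25
  cabin 4: 25 = 25
  cabin 5: 19 + 12 = 31
  cabin 6: 19 = 19
  cabin 7: 18 = 18
This matches the lower bound, so 7 is optimal.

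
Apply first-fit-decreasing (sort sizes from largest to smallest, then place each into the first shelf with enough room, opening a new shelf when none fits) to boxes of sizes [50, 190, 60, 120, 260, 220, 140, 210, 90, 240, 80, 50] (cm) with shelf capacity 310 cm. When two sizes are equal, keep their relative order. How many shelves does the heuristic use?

Sorted descending: 260, 240, 220, 210, 190, 140, 120, 90, 80, 60, 50, 50.
  260 → shelf 1 (new)  [load 260/310]
  240 → shelf 2 (new)  [load 240/310]
  220 → shelf 3 (new)  [load 220/310]
  210 → shelf 4 (new)  [load 210/310]
  190 → shelf 5 (new)  [load 190/310]
  140 → shelf 6 (new)  [load 140/310]
  120 → shelf 5  [load 310/310]
  90 → shelf 3  [load 310/310]
  80 → shelf 4  [load 290/310]
  60 → shelf 2  [load 300/310]
  50 → shelf 1  [load 310/310]
  50 → shelf 6  [load 190/310]
6 shelves opened.

6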